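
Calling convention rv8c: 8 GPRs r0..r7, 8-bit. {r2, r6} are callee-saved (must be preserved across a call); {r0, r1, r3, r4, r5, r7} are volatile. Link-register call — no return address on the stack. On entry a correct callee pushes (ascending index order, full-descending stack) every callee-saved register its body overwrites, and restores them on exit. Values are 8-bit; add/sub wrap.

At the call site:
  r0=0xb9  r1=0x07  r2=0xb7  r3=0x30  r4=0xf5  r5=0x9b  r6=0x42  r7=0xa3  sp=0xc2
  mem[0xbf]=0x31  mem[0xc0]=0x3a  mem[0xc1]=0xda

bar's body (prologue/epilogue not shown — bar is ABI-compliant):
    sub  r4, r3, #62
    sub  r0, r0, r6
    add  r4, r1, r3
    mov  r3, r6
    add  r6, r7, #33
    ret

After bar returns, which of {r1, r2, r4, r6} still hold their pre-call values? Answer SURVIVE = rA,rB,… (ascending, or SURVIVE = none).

SURVIVE = r1,r2,r6

prologue: push r6 → mem[0xc1]=0x42, sp=0xc1
body[0] sub  r4, r3, #62 → r4=0xf2
body[1] sub  r0, r0, r6 → r0=0x77
body[2] add  r4, r1, r3 → r4=0x37
body[3] mov  r3, r6 → r3=0x42
body[4] add  r6, r7, #33 → r6=0xc4
epilogue: pop r6=0x42, sp=0xc2
r1: caller-saved, written=False
r2: callee-saved, written=False
r4: caller-saved, written=True
r6: callee-saved, written=True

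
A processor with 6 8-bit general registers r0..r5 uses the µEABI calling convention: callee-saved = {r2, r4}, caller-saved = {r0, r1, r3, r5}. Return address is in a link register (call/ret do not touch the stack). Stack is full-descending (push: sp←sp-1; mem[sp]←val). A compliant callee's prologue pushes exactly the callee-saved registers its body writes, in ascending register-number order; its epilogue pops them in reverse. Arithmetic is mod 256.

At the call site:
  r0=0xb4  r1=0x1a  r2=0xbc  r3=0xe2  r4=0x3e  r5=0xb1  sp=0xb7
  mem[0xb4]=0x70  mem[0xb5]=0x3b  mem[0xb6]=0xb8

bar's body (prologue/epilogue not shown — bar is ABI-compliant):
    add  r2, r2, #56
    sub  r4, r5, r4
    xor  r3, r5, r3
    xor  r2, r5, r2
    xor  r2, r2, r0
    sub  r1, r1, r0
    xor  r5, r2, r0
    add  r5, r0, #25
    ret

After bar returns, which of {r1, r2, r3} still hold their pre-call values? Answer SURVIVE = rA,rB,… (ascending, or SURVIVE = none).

SURVIVE = r2

prologue: push r2 → mem[0xb6]=0xbc, sp=0xb6
prologue: push r4 → mem[0xb5]=0x3e, sp=0xb5
body[0] add  r2, r2, #56 → r2=0xf4
body[1] sub  r4, r5, r4 → r4=0x73
body[2] xor  r3, r5, r3 → r3=0x53
body[3] xor  r2, r5, r2 → r2=0x45
body[4] xor  r2, r2, r0 → r2=0xf1
body[5] sub  r1, r1, r0 → r1=0x66
body[6] xor  r5, r2, r0 → r5=0x45
body[7] add  r5, r0, #25 → r5=0xcd
epilogue: pop r4=0x3e, sp=0xb6
epilogue: pop r2=0xbc, sp=0xb7
r1: caller-saved, written=True
r2: callee-saved, written=True
r3: caller-saved, written=True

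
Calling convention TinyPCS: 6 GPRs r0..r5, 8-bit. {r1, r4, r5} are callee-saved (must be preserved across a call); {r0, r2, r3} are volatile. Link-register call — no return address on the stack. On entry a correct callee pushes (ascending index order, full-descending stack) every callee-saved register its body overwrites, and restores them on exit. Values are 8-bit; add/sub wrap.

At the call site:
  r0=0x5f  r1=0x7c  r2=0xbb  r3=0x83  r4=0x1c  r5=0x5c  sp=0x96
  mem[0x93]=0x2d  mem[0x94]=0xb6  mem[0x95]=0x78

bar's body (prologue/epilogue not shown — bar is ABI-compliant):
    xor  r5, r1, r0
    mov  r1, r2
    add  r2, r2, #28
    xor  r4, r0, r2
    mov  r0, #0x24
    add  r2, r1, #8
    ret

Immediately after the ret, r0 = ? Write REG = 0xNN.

REG = 0x24

prologue: push r1 → mem[0x95]=0x7c, sp=0x95
prologue: push r4 → mem[0x94]=0x1c, sp=0x94
prologue: push r5 → mem[0x93]=0x5c, sp=0x93
body[0] xor  r5, r1, r0 → r5=0x23
body[1] mov  r1, r2 → r1=0xbb
body[2] add  r2, r2, #28 → r2=0xd7
body[3] xor  r4, r0, r2 → r4=0x88
body[4] mov  r0, #0x24 → r0=0x24
body[5] add  r2, r1, #8 → r2=0xc3
epilogue: pop r5=0x5c, sp=0x94
epilogue: pop r4=0x1c, sp=0x95
epilogue: pop r1=0x7c, sp=0x96
r0 is caller-saved → body value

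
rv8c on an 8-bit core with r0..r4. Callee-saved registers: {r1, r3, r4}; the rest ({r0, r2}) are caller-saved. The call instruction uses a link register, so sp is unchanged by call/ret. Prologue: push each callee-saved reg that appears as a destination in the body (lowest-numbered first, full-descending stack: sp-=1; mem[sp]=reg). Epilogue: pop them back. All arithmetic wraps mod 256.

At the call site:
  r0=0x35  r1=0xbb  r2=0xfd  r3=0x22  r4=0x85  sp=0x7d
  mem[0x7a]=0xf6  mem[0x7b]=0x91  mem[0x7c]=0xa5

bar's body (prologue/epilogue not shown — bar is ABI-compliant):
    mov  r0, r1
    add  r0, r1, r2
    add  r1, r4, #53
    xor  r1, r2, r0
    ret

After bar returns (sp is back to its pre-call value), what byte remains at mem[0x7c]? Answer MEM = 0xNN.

MEM = 0xbb

prologue: push r1 → mem[0x7c]=0xbb, sp=0x7c
body[0] mov  r0, r1 → r0=0xbb
body[1] add  r0, r1, r2 → r0=0xb8
body[2] add  r1, r4, #53 → r1=0xba
body[3] xor  r1, r2, r0 → r1=0x45
epilogue: pop r1=0xbb, sp=0x7d
prologue pushed ['r1'] at ['0x7c']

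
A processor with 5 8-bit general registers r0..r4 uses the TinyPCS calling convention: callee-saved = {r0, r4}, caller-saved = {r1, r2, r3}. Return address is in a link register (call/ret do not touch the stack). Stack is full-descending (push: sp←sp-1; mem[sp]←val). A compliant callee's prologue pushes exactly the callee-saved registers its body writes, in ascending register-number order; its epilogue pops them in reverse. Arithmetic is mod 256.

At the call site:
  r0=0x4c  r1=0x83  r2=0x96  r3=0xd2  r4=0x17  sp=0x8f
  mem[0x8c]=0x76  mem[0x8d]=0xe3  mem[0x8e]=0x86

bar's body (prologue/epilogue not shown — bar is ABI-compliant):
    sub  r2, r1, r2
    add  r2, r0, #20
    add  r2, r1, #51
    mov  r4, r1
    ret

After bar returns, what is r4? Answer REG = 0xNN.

prologue: push r4 → mem[0x8e]=0x17, sp=0x8e
body[0] sub  r2, r1, r2 → r2=0xed
body[1] add  r2, r0, #20 → r2=0x60
body[2] add  r2, r1, #51 → r2=0xb6
body[3] mov  r4, r1 → r4=0x83
epilogue: pop r4=0x17, sp=0x8f
r4 is callee-saved → restored

REG = 0x17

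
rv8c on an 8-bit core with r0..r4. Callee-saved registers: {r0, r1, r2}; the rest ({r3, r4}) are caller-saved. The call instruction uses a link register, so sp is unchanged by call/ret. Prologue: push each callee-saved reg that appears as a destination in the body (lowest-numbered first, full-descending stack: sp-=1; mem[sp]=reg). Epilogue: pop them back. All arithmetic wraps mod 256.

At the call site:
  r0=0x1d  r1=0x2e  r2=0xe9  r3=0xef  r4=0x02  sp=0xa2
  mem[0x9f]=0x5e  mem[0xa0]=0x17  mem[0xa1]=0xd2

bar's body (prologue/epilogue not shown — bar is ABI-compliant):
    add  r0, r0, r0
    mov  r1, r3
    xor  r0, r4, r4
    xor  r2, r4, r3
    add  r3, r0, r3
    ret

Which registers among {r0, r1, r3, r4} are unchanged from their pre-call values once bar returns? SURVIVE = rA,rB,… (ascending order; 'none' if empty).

prologue: push r0 → mem[0xa1]=0x1d, sp=0xa1
prologue: push r1 → mem[0xa0]=0x2e, sp=0xa0
prologue: push r2 → mem[0x9f]=0xe9, sp=0x9f
body[0] add  r0, r0, r0 → r0=0x3a
body[1] mov  r1, r3 → r1=0xef
body[2] xor  r0, r4, r4 → r0=0x00
body[3] xor  r2, r4, r3 → r2=0xed
body[4] add  r3, r0, r3 → r3=0xef
epilogue: pop r2=0xe9, sp=0xa0
epilogue: pop r1=0x2e, sp=0xa1
epilogue: pop r0=0x1d, sp=0xa2
r0: callee-saved, written=True
r1: callee-saved, written=True
r3: caller-saved, written=True
r4: caller-saved, written=False

SURVIVE = r0,r1,r3,r4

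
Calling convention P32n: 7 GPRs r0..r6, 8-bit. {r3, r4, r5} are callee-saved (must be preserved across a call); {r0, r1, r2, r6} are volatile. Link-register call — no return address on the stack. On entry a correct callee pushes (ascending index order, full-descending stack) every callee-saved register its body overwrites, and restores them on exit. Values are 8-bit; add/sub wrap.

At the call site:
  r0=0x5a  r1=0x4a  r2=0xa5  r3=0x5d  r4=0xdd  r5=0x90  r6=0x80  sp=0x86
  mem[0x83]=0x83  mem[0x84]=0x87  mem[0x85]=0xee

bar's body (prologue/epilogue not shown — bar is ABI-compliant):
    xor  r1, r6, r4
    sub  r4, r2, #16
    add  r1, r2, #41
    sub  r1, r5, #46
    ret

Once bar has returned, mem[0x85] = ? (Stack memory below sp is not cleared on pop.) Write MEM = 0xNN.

MEM = 0xdd

prologue: push r4 → mem[0x85]=0xdd, sp=0x85
body[0] xor  r1, r6, r4 → r1=0x5d
body[1] sub  r4, r2, #16 → r4=0x95
body[2] add  r1, r2, #41 → r1=0xce
body[3] sub  r1, r5, #46 → r1=0x62
epilogue: pop r4=0xdd, sp=0x86
prologue pushed ['r4'] at ['0x85']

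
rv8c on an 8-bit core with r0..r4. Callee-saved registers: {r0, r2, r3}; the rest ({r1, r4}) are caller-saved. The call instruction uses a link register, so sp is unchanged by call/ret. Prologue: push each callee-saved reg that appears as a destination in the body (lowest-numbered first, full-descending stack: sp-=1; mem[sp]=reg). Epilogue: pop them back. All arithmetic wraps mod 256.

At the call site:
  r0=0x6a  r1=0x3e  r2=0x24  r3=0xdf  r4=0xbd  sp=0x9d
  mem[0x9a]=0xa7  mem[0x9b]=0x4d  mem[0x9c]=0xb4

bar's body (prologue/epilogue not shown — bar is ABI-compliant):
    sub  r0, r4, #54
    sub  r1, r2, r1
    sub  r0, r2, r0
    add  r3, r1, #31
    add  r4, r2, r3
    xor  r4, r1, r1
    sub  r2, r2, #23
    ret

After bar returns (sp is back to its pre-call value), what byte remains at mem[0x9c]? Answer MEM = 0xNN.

prologue: push r0 -> mem[0x9c]=0x6a, sp=0x9c
prologue: push r2 -> mem[0x9b]=0x24, sp=0x9b
prologue: push r3 -> mem[0x9a]=0xdf, sp=0x9a
body[0] sub  r0, r4, #54 -> r0=0x87
body[1] sub  r1, r2, r1 -> r1=0xe6
body[2] sub  r0, r2, r0 -> r0=0x9d
body[3] add  r3, r1, #31 -> r3=0x05
body[4] add  r4, r2, r3 -> r4=0x29
body[5] xor  r4, r1, r1 -> r4=0x00
body[6] sub  r2, r2, #23 -> r2=0x0d
epilogue: pop r3=0xdf, sp=0x9b
epilogue: pop r2=0x24, sp=0x9c
epilogue: pop r0=0x6a, sp=0x9d
prologue pushed ['r0', 'r2', 'r3'] at ['0x9c', '0x9b', '0x9a']

MEM = 0x6a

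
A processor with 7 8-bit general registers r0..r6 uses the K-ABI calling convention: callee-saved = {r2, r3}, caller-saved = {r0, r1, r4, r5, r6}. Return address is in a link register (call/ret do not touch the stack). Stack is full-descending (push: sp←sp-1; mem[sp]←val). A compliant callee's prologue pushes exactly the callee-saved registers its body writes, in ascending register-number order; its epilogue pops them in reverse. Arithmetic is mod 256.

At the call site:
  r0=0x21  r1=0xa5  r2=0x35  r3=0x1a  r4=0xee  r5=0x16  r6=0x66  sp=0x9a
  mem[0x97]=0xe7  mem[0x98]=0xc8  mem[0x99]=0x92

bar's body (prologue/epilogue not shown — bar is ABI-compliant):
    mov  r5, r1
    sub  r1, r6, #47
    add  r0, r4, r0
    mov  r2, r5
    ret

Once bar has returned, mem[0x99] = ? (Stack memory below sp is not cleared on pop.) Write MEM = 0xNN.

prologue: push r2 → mem[0x99]=0x35, sp=0x99
body[0] mov  r5, r1 → r5=0xa5
body[1] sub  r1, r6, #47 → r1=0x37
body[2] add  r0, r4, r0 → r0=0x0f
body[3] mov  r2, r5 → r2=0xa5
epilogue: pop r2=0x35, sp=0x9a
prologue pushed ['r2'] at ['0x99']

MEM = 0x35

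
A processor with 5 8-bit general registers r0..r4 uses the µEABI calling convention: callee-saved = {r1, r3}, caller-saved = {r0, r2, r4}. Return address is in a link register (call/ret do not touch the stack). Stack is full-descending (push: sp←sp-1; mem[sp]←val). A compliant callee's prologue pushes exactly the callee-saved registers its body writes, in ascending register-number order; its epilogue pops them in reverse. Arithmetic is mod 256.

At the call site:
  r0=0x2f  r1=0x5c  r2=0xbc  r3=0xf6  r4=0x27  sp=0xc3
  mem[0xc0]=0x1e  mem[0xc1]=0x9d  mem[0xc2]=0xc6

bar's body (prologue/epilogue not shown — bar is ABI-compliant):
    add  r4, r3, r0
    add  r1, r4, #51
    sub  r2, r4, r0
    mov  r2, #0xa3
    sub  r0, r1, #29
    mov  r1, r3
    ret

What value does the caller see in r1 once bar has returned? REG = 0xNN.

prologue: push r1 → mem[0xc2]=0x5c, sp=0xc2
body[0] add  r4, r3, r0 → r4=0x25
body[1] add  r1, r4, #51 → r1=0x58
body[2] sub  r2, r4, r0 → r2=0xf6
body[3] mov  r2, #0xa3 → r2=0xa3
body[4] sub  r0, r1, #29 → r0=0x3b
body[5] mov  r1, r3 → r1=0xf6
epilogue: pop r1=0x5c, sp=0xc3
r1 is callee-saved → restored

REG = 0x5c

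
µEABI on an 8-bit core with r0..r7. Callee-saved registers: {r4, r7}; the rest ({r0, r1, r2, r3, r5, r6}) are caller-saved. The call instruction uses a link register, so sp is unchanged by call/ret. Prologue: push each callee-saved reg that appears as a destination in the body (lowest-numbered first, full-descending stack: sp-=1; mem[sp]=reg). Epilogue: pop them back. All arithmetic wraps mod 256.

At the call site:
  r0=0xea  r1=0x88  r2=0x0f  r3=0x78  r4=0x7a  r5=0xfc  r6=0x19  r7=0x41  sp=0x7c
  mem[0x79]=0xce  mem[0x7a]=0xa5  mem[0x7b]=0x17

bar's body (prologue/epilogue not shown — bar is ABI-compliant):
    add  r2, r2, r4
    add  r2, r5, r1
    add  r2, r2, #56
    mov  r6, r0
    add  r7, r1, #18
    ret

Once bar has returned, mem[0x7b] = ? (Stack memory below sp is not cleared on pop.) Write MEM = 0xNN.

MEM = 0x41

prologue: push r7 -> mem[0x7b]=0x41, sp=0x7b
body[0] add  r2, r2, r4 -> r2=0x89
body[1] add  r2, r5, r1 -> r2=0x84
body[2] add  r2, r2, #56 -> r2=0xbc
body[3] mov  r6, r0 -> r6=0xea
body[4] add  r7, r1, #18 -> r7=0x9a
epilogue: pop r7=0x41, sp=0x7c
prologue pushed ['r7'] at ['0x7b']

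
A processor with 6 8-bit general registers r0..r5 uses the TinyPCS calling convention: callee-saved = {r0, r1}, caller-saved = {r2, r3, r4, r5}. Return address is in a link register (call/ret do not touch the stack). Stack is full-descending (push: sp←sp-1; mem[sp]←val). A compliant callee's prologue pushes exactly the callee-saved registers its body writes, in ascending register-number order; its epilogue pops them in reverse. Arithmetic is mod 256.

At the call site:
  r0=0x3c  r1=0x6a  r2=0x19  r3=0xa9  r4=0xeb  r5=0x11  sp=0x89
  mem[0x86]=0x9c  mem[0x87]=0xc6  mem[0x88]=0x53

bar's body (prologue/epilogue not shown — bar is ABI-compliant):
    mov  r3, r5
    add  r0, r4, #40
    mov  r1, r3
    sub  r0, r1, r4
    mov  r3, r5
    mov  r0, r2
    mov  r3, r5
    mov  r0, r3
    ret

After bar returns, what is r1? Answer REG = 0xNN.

prologue: push r0 -> mem[0x88]=0x3c, sp=0x88
prologue: push r1 -> mem[0x87]=0x6a, sp=0x87
body[0] mov  r3, r5 -> r3=0x11
body[1] add  r0, r4, #40 -> r0=0x13
body[2] mov  r1, r3 -> r1=0x11
body[3] sub  r0, r1, r4 -> r0=0x26
body[4] mov  r3, r5 -> r3=0x11
body[5] mov  r0, r2 -> r0=0x19
body[6] mov  r3, r5 -> r3=0x11
body[7] mov  r0, r3 -> r0=0x11
epilogue: pop r1=0x6a, sp=0x88
epilogue: pop r0=0x3c, sp=0x89
r1 is callee-saved -> restored

REG = 0x6a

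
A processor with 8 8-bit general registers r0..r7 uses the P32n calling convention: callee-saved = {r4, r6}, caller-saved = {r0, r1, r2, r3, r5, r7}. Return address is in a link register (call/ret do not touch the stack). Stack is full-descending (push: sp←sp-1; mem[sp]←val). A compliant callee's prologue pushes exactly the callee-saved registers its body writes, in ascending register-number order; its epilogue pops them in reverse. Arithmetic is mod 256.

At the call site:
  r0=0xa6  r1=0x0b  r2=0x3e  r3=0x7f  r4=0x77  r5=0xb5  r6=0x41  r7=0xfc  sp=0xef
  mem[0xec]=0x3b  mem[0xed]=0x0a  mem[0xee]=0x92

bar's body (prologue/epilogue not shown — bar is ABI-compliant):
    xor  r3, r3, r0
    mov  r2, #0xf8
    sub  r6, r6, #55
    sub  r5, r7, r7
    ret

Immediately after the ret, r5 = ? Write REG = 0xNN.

REG = 0x00

prologue: push r6 → mem[0xee]=0x41, sp=0xee
body[0] xor  r3, r3, r0 → r3=0xd9
body[1] mov  r2, #0xf8 → r2=0xf8
body[2] sub  r6, r6, #55 → r6=0x0a
body[3] sub  r5, r7, r7 → r5=0x00
epilogue: pop r6=0x41, sp=0xef
r5 is caller-saved → body value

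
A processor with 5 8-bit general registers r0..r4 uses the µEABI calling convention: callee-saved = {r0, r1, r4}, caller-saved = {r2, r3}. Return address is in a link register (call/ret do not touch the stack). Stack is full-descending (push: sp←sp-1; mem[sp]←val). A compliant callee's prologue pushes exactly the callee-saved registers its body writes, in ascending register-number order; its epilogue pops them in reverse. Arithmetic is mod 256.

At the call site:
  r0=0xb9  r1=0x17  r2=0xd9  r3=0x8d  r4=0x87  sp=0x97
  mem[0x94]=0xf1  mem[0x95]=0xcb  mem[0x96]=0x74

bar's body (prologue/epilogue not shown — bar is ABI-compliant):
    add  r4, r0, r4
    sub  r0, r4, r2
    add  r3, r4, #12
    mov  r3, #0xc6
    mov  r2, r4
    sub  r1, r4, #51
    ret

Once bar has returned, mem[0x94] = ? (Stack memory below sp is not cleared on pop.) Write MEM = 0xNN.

MEM = 0x87

prologue: push r0 → mem[0x96]=0xb9, sp=0x96
prologue: push r1 → mem[0x95]=0x17, sp=0x95
prologue: push r4 → mem[0x94]=0x87, sp=0x94
body[0] add  r4, r0, r4 → r4=0x40
body[1] sub  r0, r4, r2 → r0=0x67
body[2] add  r3, r4, #12 → r3=0x4c
body[3] mov  r3, #0xc6 → r3=0xc6
body[4] mov  r2, r4 → r2=0x40
body[5] sub  r1, r4, #51 → r1=0x0d
epilogue: pop r4=0x87, sp=0x95
epilogue: pop r1=0x17, sp=0x96
epilogue: pop r0=0xb9, sp=0x97
prologue pushed ['r0', 'r1', 'r4'] at ['0x96', '0x95', '0x94']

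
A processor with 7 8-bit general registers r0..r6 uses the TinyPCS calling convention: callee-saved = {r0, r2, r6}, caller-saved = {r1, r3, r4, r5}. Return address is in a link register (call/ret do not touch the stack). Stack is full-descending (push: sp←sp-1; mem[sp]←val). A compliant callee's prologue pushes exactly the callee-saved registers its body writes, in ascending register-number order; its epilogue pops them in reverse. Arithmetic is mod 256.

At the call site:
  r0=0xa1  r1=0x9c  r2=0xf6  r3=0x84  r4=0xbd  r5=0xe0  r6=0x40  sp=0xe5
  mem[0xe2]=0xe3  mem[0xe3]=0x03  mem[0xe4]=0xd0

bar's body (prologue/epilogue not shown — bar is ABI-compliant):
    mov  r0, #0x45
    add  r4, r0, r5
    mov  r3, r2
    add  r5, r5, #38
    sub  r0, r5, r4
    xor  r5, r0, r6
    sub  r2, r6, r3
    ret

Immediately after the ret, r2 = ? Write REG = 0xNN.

prologue: push r0 -> mem[0xe4]=0xa1, sp=0xe4
prologue: push r2 -> mem[0xe3]=0xf6, sp=0xe3
body[0] mov  r0, #0x45 -> r0=0x45
body[1] add  r4, r0, r5 -> r4=0x25
body[2] mov  r3, r2 -> r3=0xf6
body[3] add  r5, r5, #38 -> r5=0x06
body[4] sub  r0, r5, r4 -> r0=0xe1
body[5] xor  r5, r0, r6 -> r5=0xa1
body[6] sub  r2, r6, r3 -> r2=0x4a
epilogue: pop r2=0xf6, sp=0xe4
epilogue: pop r0=0xa1, sp=0xe5
r2 is callee-saved -> restored

REG = 0xf6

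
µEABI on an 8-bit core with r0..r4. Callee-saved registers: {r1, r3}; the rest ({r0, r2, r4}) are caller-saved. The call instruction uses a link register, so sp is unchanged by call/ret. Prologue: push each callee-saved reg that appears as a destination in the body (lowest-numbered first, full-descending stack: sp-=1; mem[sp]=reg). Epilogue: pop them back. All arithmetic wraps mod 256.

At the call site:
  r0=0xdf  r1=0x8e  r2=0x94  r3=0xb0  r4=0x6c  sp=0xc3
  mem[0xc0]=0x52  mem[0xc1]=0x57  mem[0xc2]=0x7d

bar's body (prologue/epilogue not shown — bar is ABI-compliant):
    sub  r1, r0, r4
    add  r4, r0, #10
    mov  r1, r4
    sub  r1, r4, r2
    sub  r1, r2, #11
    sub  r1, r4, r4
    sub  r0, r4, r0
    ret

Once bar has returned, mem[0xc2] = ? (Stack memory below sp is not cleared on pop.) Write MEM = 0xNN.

prologue: push r1 -> mem[0xc2]=0x8e, sp=0xc2
body[0] sub  r1, r0, r4 -> r1=0x73
body[1] add  r4, r0, #10 -> r4=0xe9
body[2] mov  r1, r4 -> r1=0xe9
body[3] sub  r1, r4, r2 -> r1=0x55
body[4] sub  r1, r2, #11 -> r1=0x89
body[5] sub  r1, r4, r4 -> r1=0x00
body[6] sub  r0, r4, r0 -> r0=0x0a
epilogue: pop r1=0x8e, sp=0xc3
prologue pushed ['r1'] at ['0xc2']

MEM = 0x8e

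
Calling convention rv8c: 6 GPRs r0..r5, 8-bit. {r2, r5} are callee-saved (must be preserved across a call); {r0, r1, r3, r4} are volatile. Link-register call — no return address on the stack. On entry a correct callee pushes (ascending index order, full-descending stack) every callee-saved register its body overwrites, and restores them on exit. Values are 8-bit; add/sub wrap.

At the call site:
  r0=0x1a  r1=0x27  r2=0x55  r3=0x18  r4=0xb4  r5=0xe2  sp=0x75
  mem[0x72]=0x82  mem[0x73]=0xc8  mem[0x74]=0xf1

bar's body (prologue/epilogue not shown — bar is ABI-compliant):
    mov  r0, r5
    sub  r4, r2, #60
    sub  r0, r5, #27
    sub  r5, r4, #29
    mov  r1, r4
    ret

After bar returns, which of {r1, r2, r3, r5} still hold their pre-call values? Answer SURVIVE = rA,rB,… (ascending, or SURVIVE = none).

prologue: push r5 -> mem[0x74]=0xe2, sp=0x74
body[0] mov  r0, r5 -> r0=0xe2
body[1] sub  r4, r2, #60 -> r4=0x19
body[2] sub  r0, r5, #27 -> r0=0xc7
body[3] sub  r5, r4, #29 -> r5=0xfc
body[4] mov  r1, r4 -> r1=0x19
epilogue: pop r5=0xe2, sp=0x75
r1: caller-saved, written=True
r2: callee-saved, written=False
r3: caller-saved, written=False
r5: callee-saved, written=True

SURVIVE = r2,r3,r5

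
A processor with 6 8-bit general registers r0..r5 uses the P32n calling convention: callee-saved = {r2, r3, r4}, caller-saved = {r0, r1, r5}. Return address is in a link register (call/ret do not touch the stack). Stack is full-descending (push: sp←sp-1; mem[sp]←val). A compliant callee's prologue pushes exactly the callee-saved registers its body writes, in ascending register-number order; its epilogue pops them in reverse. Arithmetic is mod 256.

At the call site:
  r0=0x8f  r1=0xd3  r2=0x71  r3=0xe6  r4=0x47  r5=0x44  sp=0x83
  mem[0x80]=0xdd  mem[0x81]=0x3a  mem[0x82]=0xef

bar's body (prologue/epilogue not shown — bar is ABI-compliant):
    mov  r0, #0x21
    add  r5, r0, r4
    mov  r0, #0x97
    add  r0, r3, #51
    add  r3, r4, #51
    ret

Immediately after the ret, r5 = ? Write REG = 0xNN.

REG = 0x68

prologue: push r3 → mem[0x82]=0xe6, sp=0x82
body[0] mov  r0, #0x21 → r0=0x21
body[1] add  r5, r0, r4 → r5=0x68
body[2] mov  r0, #0x97 → r0=0x97
body[3] add  r0, r3, #51 → r0=0x19
body[4] add  r3, r4, #51 → r3=0x7a
epilogue: pop r3=0xe6, sp=0x83
r5 is caller-saved → body value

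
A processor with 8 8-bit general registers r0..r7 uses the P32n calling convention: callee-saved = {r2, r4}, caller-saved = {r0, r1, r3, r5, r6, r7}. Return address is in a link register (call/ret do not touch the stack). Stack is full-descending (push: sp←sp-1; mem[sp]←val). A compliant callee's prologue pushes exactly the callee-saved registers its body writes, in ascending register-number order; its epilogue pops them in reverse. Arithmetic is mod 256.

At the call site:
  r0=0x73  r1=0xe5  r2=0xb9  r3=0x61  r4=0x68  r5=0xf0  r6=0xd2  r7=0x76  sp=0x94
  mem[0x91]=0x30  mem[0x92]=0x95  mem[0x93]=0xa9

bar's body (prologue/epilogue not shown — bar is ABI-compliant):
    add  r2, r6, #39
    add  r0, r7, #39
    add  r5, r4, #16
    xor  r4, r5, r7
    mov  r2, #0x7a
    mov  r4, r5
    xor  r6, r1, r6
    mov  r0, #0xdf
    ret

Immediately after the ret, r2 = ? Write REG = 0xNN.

REG = 0xb9

prologue: push r2 -> mem[0x93]=0xb9, sp=0x93
prologue: push r4 -> mem[0x92]=0x68, sp=0x92
body[0] add  r2, r6, #39 -> r2=0xf9
body[1] add  r0, r7, #39 -> r0=0x9d
body[2] add  r5, r4, #16 -> r5=0x78
body[3] xor  r4, r5, r7 -> r4=0x0e
body[4] mov  r2, #0x7a -> r2=0x7a
body[5] mov  r4, r5 -> r4=0x78
body[6] xor  r6, r1, r6 -> r6=0x37
body[7] mov  r0, #0xdf -> r0=0xdf
epilogue: pop r4=0x68, sp=0x93
epilogue: pop r2=0xb9, sp=0x94
r2 is callee-saved -> restored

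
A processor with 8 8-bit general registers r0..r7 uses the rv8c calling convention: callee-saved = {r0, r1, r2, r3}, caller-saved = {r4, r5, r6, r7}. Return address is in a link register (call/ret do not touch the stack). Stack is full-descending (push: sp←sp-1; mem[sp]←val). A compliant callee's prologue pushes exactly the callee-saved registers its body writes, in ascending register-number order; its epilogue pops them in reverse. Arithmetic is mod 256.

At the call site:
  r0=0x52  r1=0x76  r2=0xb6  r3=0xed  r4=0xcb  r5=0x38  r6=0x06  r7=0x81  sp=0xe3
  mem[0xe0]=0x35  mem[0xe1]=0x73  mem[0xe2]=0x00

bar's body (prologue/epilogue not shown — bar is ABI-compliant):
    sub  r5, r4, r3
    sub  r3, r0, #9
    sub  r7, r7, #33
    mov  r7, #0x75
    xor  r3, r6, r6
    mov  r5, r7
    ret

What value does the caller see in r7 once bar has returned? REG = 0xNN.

REG = 0x75

prologue: push r3 → mem[0xe2]=0xed, sp=0xe2
body[0] sub  r5, r4, r3 → r5=0xde
body[1] sub  r3, r0, #9 → r3=0x49
body[2] sub  r7, r7, #33 → r7=0x60
body[3] mov  r7, #0x75 → r7=0x75
body[4] xor  r3, r6, r6 → r3=0x00
body[5] mov  r5, r7 → r5=0x75
epilogue: pop r3=0xed, sp=0xe3
r7 is caller-saved → body value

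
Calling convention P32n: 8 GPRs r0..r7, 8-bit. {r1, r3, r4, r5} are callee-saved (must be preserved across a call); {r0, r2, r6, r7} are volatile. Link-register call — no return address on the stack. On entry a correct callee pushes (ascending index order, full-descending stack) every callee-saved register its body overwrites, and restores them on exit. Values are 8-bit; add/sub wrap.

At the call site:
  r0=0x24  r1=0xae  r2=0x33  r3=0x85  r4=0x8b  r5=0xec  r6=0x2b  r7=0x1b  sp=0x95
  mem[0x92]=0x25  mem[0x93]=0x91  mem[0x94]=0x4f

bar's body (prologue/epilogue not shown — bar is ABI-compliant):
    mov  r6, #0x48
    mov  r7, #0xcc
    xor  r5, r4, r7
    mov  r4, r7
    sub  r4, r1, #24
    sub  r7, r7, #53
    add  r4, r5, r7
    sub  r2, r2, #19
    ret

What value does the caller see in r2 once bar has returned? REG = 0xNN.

REG = 0x20

prologue: push r4 -> mem[0x94]=0x8b, sp=0x94
prologue: push r5 -> mem[0x93]=0xec, sp=0x93
body[0] mov  r6, #0x48 -> r6=0x48
body[1] mov  r7, #0xcc -> r7=0xcc
body[2] xor  r5, r4, r7 -> r5=0x47
body[3] mov  r4, r7 -> r4=0xcc
body[4] sub  r4, r1, #24 -> r4=0x96
body[5] sub  r7, r7, #53 -> r7=0x97
body[6] add  r4, r5, r7 -> r4=0xde
body[7] sub  r2, r2, #19 -> r2=0x20
epilogue: pop r5=0xec, sp=0x94
epilogue: pop r4=0x8b, sp=0x95
r2 is caller-saved -> body value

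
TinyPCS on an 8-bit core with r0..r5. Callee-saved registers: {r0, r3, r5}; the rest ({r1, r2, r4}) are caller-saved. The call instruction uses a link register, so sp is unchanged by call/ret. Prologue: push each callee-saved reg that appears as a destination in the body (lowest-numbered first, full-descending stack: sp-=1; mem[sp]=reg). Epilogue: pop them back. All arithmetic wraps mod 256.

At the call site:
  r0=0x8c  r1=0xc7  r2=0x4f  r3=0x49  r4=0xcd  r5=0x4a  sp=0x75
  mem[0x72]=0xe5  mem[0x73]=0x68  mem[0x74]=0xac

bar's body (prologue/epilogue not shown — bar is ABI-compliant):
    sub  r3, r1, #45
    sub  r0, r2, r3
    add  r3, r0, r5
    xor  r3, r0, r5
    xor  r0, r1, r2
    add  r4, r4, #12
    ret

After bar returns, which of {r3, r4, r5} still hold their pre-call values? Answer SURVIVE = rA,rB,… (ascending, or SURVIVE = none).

SURVIVE = r3,r5

prologue: push r0 -> mem[0x74]=0x8c, sp=0x74
prologue: push r3 -> mem[0x73]=0x49, sp=0x73
body[0] sub  r3, r1, #45 -> r3=0x9a
body[1] sub  r0, r2, r3 -> r0=0xb5
body[2] add  r3, r0, r5 -> r3=0xff
body[3] xor  r3, r0, r5 -> r3=0xff
body[4] xor  r0, r1, r2 -> r0=0x88
body[5] add  r4, r4, #12 -> r4=0xd9
epilogue: pop r3=0x49, sp=0x74
epilogue: pop r0=0x8c, sp=0x75
r3: callee-saved, written=True
r4: caller-saved, written=True
r5: callee-saved, written=False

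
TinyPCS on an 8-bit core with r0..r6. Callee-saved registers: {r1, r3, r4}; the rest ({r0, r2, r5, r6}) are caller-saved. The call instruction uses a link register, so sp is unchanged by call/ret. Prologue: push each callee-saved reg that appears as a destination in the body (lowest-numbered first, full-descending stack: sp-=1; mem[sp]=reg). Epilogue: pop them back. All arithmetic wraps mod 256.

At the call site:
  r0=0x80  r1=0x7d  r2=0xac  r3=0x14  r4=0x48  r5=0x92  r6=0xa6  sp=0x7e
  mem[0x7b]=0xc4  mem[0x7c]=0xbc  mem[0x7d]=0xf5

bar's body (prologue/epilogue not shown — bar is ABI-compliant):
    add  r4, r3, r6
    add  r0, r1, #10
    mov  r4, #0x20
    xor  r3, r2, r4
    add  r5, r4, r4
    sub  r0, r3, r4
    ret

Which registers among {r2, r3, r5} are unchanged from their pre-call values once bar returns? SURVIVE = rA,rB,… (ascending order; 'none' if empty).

prologue: push r3 → mem[0x7d]=0x14, sp=0x7d
prologue: push r4 → mem[0x7c]=0x48, sp=0x7c
body[0] add  r4, r3, r6 → r4=0xba
body[1] add  r0, r1, #10 → r0=0x87
body[2] mov  r4, #0x20 → r4=0x20
body[3] xor  r3, r2, r4 → r3=0x8c
body[4] add  r5, r4, r4 → r5=0x40
body[5] sub  r0, r3, r4 → r0=0x6c
epilogue: pop r4=0x48, sp=0x7d
epilogue: pop r3=0x14, sp=0x7e
r2: caller-saved, written=False
r3: callee-saved, written=True
r5: caller-saved, written=True

SURVIVE = r2,r3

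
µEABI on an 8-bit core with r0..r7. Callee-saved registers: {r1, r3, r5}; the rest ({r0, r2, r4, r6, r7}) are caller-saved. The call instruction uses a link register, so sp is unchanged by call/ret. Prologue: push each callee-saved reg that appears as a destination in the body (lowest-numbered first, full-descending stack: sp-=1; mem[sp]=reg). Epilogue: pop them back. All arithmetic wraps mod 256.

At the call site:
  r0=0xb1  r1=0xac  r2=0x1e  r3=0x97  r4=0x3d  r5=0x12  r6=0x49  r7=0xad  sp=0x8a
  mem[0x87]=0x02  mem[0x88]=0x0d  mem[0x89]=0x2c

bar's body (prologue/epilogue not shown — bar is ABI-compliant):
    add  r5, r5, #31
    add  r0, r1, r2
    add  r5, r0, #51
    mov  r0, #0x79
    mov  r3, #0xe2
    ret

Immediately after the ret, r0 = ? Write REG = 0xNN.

prologue: push r3 → mem[0x89]=0x97, sp=0x89
prologue: push r5 → mem[0x88]=0x12, sp=0x88
body[0] add  r5, r5, #31 → r5=0x31
body[1] add  r0, r1, r2 → r0=0xca
body[2] add  r5, r0, #51 → r5=0xfd
body[3] mov  r0, #0x79 → r0=0x79
body[4] mov  r3, #0xe2 → r3=0xe2
epilogue: pop r5=0x12, sp=0x89
epilogue: pop r3=0x97, sp=0x8a
r0 is caller-saved → body value

REG = 0x79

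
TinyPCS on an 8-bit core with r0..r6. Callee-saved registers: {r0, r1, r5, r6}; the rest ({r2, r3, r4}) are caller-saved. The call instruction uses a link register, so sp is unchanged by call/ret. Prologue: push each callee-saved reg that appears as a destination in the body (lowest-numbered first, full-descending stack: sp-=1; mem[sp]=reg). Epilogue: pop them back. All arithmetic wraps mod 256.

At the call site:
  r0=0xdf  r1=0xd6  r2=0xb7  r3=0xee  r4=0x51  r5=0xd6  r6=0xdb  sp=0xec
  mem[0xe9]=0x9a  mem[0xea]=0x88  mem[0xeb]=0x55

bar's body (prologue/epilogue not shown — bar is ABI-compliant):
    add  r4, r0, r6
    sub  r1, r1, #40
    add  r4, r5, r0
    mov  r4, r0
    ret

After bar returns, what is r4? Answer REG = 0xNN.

prologue: push r1 -> mem[0xeb]=0xd6, sp=0xeb
body[0] add  r4, r0, r6 -> r4=0xba
body[1] sub  r1, r1, #40 -> r1=0xae
body[2] add  r4, r5, r0 -> r4=0xb5
body[3] mov  r4, r0 -> r4=0xdf
epilogue: pop r1=0xd6, sp=0xec
r4 is caller-saved -> body value

REG = 0xdf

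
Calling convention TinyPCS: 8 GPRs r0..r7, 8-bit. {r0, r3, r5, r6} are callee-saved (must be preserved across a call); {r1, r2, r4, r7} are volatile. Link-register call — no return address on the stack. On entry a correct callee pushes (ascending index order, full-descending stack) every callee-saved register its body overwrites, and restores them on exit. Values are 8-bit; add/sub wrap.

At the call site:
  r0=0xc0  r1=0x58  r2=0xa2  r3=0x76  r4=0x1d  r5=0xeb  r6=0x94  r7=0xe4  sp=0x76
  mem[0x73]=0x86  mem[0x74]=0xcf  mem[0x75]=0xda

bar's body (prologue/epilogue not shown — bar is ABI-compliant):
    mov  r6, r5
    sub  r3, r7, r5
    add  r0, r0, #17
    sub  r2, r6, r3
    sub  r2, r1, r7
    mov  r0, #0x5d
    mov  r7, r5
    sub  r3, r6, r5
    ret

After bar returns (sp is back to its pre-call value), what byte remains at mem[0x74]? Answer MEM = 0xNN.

prologue: push r0 -> mem[0x75]=0xc0, sp=0x75
prologue: push r3 -> mem[0x74]=0x76, sp=0x74
prologue: push r6 -> mem[0x73]=0x94, sp=0x73
body[0] mov  r6, r5 -> r6=0xeb
body[1] sub  r3, r7, r5 -> r3=0xf9
body[2] add  r0, r0, #17 -> r0=0xd1
body[3] sub  r2, r6, r3 -> r2=0xf2
body[4] sub  r2, r1, r7 -> r2=0x74
body[5] mov  r0, #0x5d -> r0=0x5d
body[6] mov  r7, r5 -> r7=0xeb
body[7] sub  r3, r6, r5 -> r3=0x00
epilogue: pop r6=0x94, sp=0x74
epilogue: pop r3=0x76, sp=0x75
epilogue: pop r0=0xc0, sp=0x76
prologue pushed ['r0', 'r3', 'r6'] at ['0x75', '0x74', '0x73']

MEM = 0x76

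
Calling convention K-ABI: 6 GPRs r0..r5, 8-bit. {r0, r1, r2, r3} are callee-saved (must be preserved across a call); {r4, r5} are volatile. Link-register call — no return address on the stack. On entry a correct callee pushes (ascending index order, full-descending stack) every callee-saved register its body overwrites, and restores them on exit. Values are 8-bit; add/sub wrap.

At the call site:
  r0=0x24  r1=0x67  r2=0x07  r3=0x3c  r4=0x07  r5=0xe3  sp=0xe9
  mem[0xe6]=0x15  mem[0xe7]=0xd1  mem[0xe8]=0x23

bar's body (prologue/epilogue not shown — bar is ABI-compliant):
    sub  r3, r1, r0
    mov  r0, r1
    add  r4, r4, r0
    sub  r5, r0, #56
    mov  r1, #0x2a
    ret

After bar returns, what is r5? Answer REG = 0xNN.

prologue: push r0 → mem[0xe8]=0x24, sp=0xe8
prologue: push r1 → mem[0xe7]=0x67, sp=0xe7
prologue: push r3 → mem[0xe6]=0x3c, sp=0xe6
body[0] sub  r3, r1, r0 → r3=0x43
body[1] mov  r0, r1 → r0=0x67
body[2] add  r4, r4, r0 → r4=0x6e
body[3] sub  r5, r0, #56 → r5=0x2f
body[4] mov  r1, #0x2a → r1=0x2a
epilogue: pop r3=0x3c, sp=0xe7
epilogue: pop r1=0x67, sp=0xe8
epilogue: pop r0=0x24, sp=0xe9
r5 is caller-saved → body value

REG = 0x2f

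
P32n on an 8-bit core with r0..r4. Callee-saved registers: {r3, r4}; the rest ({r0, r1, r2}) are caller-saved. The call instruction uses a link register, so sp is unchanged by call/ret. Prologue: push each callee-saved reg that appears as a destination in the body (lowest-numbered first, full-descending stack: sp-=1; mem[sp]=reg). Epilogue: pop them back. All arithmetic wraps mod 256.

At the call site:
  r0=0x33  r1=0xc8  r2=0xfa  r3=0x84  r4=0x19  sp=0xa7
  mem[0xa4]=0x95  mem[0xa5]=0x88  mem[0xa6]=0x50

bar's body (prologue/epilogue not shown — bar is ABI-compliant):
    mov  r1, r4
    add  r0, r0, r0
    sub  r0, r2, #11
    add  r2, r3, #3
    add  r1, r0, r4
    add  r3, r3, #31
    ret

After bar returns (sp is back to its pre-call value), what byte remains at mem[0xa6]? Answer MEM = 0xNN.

prologue: push r3 → mem[0xa6]=0x84, sp=0xa6
body[0] mov  r1, r4 → r1=0x19
body[1] add  r0, r0, r0 → r0=0x66
body[2] sub  r0, r2, #11 → r0=0xef
body[3] add  r2, r3, #3 → r2=0x87
body[4] add  r1, r0, r4 → r1=0x08
body[5] add  r3, r3, #31 → r3=0xa3
epilogue: pop r3=0x84, sp=0xa7
prologue pushed ['r3'] at ['0xa6']

MEM = 0x84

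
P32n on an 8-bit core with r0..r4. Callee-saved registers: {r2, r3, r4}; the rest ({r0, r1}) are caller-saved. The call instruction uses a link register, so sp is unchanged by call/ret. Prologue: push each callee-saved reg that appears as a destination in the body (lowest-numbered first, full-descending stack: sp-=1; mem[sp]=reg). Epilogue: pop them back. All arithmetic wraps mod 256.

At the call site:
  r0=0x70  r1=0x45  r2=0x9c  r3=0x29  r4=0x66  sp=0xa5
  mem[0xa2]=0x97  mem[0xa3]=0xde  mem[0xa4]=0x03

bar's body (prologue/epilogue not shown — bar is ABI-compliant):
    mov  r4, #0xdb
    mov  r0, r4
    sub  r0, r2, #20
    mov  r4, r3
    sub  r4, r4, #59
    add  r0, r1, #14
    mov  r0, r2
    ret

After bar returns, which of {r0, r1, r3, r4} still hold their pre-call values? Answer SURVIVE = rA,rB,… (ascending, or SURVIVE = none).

SURVIVE = r1,r3,r4

prologue: push r4 → mem[0xa4]=0x66, sp=0xa4
body[0] mov  r4, #0xdb → r4=0xdb
body[1] mov  r0, r4 → r0=0xdb
body[2] sub  r0, r2, #20 → r0=0x88
body[3] mov  r4, r3 → r4=0x29
body[4] sub  r4, r4, #59 → r4=0xee
body[5] add  r0, r1, #14 → r0=0x53
body[6] mov  r0, r2 → r0=0x9c
epilogue: pop r4=0x66, sp=0xa5
r0: caller-saved, written=True
r1: caller-saved, written=False
r3: callee-saved, written=False
r4: callee-saved, written=True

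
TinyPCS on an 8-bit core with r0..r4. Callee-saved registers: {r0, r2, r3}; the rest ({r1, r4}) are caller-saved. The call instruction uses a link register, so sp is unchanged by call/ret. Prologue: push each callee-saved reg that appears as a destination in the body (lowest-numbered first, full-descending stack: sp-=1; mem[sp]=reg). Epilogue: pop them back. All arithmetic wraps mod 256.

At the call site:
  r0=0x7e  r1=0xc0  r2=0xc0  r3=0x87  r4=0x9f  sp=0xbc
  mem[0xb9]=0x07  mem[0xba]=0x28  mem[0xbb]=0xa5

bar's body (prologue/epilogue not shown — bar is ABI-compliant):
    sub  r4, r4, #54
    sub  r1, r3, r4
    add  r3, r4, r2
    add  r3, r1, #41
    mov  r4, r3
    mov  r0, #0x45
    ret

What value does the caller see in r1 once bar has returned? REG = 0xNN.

prologue: push r0 → mem[0xbb]=0x7e, sp=0xbb
prologue: push r3 → mem[0xba]=0x87, sp=0xba
body[0] sub  r4, r4, #54 → r4=0x69
body[1] sub  r1, r3, r4 → r1=0x1e
body[2] add  r3, r4, r2 → r3=0x29
body[3] add  r3, r1, #41 → r3=0x47
body[4] mov  r4, r3 → r4=0x47
body[5] mov  r0, #0x45 → r0=0x45
epilogue: pop r3=0x87, sp=0xbb
epilogue: pop r0=0x7e, sp=0xbc
r1 is caller-saved → body value

REG = 0x1e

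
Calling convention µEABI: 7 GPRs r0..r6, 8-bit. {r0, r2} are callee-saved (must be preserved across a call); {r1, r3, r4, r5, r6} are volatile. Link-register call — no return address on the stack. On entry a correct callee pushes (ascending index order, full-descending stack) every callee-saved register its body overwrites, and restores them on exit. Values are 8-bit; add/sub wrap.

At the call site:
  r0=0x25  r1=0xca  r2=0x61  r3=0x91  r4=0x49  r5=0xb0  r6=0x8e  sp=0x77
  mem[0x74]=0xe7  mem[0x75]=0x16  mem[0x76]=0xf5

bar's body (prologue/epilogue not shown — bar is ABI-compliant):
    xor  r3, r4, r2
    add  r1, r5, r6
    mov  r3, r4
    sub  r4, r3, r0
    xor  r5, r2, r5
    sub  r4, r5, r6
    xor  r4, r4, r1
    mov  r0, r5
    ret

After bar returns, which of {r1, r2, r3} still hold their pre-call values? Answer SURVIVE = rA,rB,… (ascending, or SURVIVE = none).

prologue: push r0 -> mem[0x76]=0x25, sp=0x76
body[0] xor  r3, r4, r2 -> r3=0x28
body[1] add  r1, r5, r6 -> r1=0x3e
body[2] mov  r3, r4 -> r3=0x49
body[3] sub  r4, r3, r0 -> r4=0x24
body[4] xor  r5, r2, r5 -> r5=0xd1
body[5] sub  r4, r5, r6 -> r4=0x43
body[6] xor  r4, r4, r1 -> r4=0x7d
body[7] mov  r0, r5 -> r0=0xd1
epilogue: pop r0=0x25, sp=0x77
r1: caller-saved, written=True
r2: callee-saved, written=False
r3: caller-saved, written=True

SURVIVE = r2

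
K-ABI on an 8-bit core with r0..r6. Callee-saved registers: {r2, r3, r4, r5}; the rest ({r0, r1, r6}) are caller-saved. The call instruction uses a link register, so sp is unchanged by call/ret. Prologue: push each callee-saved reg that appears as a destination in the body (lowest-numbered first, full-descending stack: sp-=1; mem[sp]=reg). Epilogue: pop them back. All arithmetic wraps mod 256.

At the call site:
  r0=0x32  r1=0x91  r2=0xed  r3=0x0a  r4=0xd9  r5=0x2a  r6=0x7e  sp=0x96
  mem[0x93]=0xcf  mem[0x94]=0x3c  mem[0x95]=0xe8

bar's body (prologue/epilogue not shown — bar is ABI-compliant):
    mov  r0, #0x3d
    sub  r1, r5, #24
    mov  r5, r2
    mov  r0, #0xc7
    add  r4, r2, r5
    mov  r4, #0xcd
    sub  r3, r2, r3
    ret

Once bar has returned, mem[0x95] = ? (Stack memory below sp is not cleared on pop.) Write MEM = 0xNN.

prologue: push r3 -> mem[0x95]=0x0a, sp=0x95
prologue: push r4 -> mem[0x94]=0xd9, sp=0x94
prologue: push r5 -> mem[0x93]=0x2a, sp=0x93
body[0] mov  r0, #0x3d -> r0=0x3d
body[1] sub  r1, r5, #24 -> r1=0x12
body[2] mov  r5, r2 -> r5=0xed
body[3] mov  r0, #0xc7 -> r0=0xc7
body[4] add  r4, r2, r5 -> r4=0xda
body[5] mov  r4, #0xcd -> r4=0xcd
body[6] sub  r3, r2, r3 -> r3=0xe3
epilogue: pop r5=0x2a, sp=0x94
epilogue: pop r4=0xd9, sp=0x95
epilogue: pop r3=0x0a, sp=0x96
prologue pushed ['r3', 'r4', 'r5'] at ['0x95', '0x94', '0x93']

MEM = 0x0a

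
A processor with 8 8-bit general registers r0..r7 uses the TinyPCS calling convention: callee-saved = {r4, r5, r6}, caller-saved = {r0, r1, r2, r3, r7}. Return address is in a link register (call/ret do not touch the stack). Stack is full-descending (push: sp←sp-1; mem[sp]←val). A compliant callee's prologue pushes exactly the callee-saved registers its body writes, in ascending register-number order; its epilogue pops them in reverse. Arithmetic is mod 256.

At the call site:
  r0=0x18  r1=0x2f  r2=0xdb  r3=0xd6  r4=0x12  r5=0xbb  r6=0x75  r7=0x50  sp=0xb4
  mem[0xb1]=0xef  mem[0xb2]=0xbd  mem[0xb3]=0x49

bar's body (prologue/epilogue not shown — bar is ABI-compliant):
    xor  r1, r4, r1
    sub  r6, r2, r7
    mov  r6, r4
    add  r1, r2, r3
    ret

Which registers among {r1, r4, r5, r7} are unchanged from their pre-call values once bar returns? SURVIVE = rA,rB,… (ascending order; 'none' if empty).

prologue: push r6 → mem[0xb3]=0x75, sp=0xb3
body[0] xor  r1, r4, r1 → r1=0x3d
body[1] sub  r6, r2, r7 → r6=0x8b
body[2] mov  r6, r4 → r6=0x12
body[3] add  r1, r2, r3 → r1=0xb1
epilogue: pop r6=0x75, sp=0xb4
r1: caller-saved, written=True
r4: callee-saved, written=False
r5: callee-saved, written=False
r7: caller-saved, written=False

SURVIVE = r4,r5,r7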